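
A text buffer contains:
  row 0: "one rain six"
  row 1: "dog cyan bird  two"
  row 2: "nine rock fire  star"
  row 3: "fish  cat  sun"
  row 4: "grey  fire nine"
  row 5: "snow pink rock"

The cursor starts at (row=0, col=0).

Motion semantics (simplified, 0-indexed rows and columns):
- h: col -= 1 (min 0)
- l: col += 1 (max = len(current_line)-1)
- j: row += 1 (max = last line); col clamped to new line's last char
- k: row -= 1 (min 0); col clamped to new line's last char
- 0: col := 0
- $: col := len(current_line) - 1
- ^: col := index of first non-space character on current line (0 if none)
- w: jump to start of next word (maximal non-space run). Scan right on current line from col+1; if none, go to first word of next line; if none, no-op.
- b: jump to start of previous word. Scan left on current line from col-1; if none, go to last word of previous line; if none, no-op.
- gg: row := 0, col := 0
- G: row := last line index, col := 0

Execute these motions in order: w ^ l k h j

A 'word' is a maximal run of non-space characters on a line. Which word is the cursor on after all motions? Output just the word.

Answer: dog

Derivation:
After 1 (w): row=0 col=4 char='r'
After 2 (^): row=0 col=0 char='o'
After 3 (l): row=0 col=1 char='n'
After 4 (k): row=0 col=1 char='n'
After 5 (h): row=0 col=0 char='o'
After 6 (j): row=1 col=0 char='d'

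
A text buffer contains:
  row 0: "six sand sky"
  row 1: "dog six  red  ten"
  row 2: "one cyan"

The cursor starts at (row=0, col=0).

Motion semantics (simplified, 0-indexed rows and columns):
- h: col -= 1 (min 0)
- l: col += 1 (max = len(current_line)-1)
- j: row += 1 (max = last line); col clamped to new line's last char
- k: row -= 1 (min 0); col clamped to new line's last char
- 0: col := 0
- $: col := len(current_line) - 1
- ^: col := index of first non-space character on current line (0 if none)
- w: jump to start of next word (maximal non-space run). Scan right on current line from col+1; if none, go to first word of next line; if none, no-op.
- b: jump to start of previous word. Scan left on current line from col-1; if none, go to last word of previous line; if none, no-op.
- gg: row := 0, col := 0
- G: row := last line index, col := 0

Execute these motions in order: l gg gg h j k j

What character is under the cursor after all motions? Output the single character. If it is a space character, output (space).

Answer: d

Derivation:
After 1 (l): row=0 col=1 char='i'
After 2 (gg): row=0 col=0 char='s'
After 3 (gg): row=0 col=0 char='s'
After 4 (h): row=0 col=0 char='s'
After 5 (j): row=1 col=0 char='d'
After 6 (k): row=0 col=0 char='s'
After 7 (j): row=1 col=0 char='d'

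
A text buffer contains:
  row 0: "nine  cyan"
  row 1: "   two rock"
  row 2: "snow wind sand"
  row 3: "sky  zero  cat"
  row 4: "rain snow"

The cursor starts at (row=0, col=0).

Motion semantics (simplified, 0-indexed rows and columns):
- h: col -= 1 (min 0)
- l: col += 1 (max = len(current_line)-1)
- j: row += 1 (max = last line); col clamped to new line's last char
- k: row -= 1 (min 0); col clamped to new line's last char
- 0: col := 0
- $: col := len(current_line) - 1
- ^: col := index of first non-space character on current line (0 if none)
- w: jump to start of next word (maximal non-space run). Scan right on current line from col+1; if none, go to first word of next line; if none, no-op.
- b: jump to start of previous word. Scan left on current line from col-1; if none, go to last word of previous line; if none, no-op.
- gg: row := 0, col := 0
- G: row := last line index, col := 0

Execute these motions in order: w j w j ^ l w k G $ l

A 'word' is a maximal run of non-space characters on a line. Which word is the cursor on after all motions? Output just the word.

Answer: snow

Derivation:
After 1 (w): row=0 col=6 char='c'
After 2 (j): row=1 col=6 char='_'
After 3 (w): row=1 col=7 char='r'
After 4 (j): row=2 col=7 char='n'
After 5 (^): row=2 col=0 char='s'
After 6 (l): row=2 col=1 char='n'
After 7 (w): row=2 col=5 char='w'
After 8 (k): row=1 col=5 char='o'
After 9 (G): row=4 col=0 char='r'
After 10 ($): row=4 col=8 char='w'
After 11 (l): row=4 col=8 char='w'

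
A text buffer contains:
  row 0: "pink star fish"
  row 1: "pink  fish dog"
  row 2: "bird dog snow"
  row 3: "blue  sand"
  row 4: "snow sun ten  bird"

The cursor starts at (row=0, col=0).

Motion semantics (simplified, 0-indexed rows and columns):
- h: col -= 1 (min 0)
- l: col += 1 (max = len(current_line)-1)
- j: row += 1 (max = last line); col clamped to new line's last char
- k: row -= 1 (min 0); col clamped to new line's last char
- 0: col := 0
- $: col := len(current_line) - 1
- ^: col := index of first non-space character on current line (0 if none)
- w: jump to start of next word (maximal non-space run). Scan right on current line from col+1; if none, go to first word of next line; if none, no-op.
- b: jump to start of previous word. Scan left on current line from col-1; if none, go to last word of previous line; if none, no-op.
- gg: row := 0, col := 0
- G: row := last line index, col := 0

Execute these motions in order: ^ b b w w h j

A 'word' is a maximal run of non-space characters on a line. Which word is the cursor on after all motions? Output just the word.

After 1 (^): row=0 col=0 char='p'
After 2 (b): row=0 col=0 char='p'
After 3 (b): row=0 col=0 char='p'
After 4 (w): row=0 col=5 char='s'
After 5 (w): row=0 col=10 char='f'
After 6 (h): row=0 col=9 char='_'
After 7 (j): row=1 col=9 char='h'

Answer: fish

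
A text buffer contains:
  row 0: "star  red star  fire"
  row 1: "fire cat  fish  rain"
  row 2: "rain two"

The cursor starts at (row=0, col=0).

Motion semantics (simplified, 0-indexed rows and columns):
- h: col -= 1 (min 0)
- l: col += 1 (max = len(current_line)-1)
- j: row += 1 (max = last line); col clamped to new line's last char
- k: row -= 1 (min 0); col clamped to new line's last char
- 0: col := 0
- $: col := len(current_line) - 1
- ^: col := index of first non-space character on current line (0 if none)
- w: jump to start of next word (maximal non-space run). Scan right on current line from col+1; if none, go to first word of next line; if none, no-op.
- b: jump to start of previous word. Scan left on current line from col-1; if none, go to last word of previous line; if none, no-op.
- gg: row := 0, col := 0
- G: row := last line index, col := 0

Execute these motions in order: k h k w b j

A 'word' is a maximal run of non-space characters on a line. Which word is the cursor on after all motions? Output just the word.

Answer: fire

Derivation:
After 1 (k): row=0 col=0 char='s'
After 2 (h): row=0 col=0 char='s'
After 3 (k): row=0 col=0 char='s'
After 4 (w): row=0 col=6 char='r'
After 5 (b): row=0 col=0 char='s'
After 6 (j): row=1 col=0 char='f'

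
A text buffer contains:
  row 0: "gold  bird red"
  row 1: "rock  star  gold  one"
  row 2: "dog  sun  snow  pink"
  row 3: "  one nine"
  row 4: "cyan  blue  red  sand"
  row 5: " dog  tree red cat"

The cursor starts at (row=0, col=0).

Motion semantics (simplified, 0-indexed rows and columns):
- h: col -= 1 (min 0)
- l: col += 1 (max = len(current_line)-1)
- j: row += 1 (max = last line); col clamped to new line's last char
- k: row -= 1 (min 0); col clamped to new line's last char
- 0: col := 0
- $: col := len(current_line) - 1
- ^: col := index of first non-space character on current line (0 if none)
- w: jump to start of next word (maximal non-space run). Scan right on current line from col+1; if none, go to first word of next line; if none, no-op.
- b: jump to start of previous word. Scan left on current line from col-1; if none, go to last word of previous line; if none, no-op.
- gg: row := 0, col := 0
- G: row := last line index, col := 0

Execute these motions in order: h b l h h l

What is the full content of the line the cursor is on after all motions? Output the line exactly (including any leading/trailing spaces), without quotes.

After 1 (h): row=0 col=0 char='g'
After 2 (b): row=0 col=0 char='g'
After 3 (l): row=0 col=1 char='o'
After 4 (h): row=0 col=0 char='g'
After 5 (h): row=0 col=0 char='g'
After 6 (l): row=0 col=1 char='o'

Answer: gold  bird red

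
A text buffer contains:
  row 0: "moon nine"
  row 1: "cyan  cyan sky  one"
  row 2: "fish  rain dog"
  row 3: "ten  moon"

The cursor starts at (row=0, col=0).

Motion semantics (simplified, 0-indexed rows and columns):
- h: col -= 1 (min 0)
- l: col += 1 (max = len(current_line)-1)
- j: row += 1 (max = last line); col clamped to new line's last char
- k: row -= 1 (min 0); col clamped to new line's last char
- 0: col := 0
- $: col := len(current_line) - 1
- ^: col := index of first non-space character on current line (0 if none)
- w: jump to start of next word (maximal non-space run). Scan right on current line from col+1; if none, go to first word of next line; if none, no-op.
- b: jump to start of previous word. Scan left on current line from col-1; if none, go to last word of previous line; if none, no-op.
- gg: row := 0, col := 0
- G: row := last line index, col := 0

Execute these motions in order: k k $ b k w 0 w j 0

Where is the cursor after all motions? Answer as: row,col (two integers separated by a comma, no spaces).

Answer: 2,0

Derivation:
After 1 (k): row=0 col=0 char='m'
After 2 (k): row=0 col=0 char='m'
After 3 ($): row=0 col=8 char='e'
After 4 (b): row=0 col=5 char='n'
After 5 (k): row=0 col=5 char='n'
After 6 (w): row=1 col=0 char='c'
After 7 (0): row=1 col=0 char='c'
After 8 (w): row=1 col=6 char='c'
After 9 (j): row=2 col=6 char='r'
After 10 (0): row=2 col=0 char='f'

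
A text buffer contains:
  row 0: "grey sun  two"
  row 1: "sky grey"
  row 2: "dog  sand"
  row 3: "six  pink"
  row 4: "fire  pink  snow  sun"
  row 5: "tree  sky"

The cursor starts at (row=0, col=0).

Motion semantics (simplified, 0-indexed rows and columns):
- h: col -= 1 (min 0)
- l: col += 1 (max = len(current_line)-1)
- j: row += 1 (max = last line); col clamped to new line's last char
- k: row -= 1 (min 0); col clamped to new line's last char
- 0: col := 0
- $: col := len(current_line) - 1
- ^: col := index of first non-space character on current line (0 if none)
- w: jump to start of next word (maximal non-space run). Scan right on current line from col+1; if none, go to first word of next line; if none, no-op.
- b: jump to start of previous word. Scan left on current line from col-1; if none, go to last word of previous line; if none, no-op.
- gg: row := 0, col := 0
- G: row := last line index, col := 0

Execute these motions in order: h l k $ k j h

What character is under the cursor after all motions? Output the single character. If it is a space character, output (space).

Answer: e

Derivation:
After 1 (h): row=0 col=0 char='g'
After 2 (l): row=0 col=1 char='r'
After 3 (k): row=0 col=1 char='r'
After 4 ($): row=0 col=12 char='o'
After 5 (k): row=0 col=12 char='o'
After 6 (j): row=1 col=7 char='y'
After 7 (h): row=1 col=6 char='e'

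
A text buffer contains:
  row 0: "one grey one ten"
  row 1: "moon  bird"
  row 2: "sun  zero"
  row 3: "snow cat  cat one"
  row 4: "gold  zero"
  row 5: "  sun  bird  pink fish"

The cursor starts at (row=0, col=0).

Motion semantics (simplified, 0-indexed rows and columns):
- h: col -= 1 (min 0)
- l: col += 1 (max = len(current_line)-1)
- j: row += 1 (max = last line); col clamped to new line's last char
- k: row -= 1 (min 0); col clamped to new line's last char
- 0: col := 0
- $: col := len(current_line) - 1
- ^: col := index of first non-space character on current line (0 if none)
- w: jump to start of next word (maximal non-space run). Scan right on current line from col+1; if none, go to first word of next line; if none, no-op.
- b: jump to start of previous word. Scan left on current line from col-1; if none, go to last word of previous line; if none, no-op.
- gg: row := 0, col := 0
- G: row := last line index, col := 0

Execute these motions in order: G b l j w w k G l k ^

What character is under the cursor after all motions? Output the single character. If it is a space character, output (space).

After 1 (G): row=5 col=0 char='_'
After 2 (b): row=4 col=6 char='z'
After 3 (l): row=4 col=7 char='e'
After 4 (j): row=5 col=7 char='b'
After 5 (w): row=5 col=13 char='p'
After 6 (w): row=5 col=18 char='f'
After 7 (k): row=4 col=9 char='o'
After 8 (G): row=5 col=0 char='_'
After 9 (l): row=5 col=1 char='_'
After 10 (k): row=4 col=1 char='o'
After 11 (^): row=4 col=0 char='g'

Answer: g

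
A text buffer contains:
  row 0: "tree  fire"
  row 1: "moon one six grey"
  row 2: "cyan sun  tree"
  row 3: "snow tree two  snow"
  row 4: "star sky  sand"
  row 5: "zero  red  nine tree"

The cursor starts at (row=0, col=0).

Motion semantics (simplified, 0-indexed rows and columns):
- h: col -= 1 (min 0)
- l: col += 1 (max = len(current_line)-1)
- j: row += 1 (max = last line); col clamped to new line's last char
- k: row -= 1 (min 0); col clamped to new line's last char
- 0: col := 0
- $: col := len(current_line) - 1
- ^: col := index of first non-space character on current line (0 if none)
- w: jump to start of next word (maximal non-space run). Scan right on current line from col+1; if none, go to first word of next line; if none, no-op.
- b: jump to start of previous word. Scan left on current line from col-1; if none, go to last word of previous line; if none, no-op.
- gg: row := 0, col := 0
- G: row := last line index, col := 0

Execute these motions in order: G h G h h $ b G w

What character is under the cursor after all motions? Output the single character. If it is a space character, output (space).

Answer: r

Derivation:
After 1 (G): row=5 col=0 char='z'
After 2 (h): row=5 col=0 char='z'
After 3 (G): row=5 col=0 char='z'
After 4 (h): row=5 col=0 char='z'
After 5 (h): row=5 col=0 char='z'
After 6 ($): row=5 col=19 char='e'
After 7 (b): row=5 col=16 char='t'
After 8 (G): row=5 col=0 char='z'
After 9 (w): row=5 col=6 char='r'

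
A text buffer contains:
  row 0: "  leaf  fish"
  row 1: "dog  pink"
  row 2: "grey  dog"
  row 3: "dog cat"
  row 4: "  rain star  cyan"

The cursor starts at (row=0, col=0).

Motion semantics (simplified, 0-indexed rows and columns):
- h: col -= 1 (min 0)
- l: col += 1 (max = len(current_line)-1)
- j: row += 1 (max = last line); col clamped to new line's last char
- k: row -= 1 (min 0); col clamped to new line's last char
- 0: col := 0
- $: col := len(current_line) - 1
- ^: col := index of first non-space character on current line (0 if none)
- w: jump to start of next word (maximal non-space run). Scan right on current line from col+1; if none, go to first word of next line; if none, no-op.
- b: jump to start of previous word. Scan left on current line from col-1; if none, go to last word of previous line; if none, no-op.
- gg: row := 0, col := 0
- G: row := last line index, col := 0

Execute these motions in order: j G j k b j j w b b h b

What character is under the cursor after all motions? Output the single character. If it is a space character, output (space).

Answer: d

Derivation:
After 1 (j): row=1 col=0 char='d'
After 2 (G): row=4 col=0 char='_'
After 3 (j): row=4 col=0 char='_'
After 4 (k): row=3 col=0 char='d'
After 5 (b): row=2 col=6 char='d'
After 6 (j): row=3 col=6 char='t'
After 7 (j): row=4 col=6 char='_'
After 8 (w): row=4 col=7 char='s'
After 9 (b): row=4 col=2 char='r'
After 10 (b): row=3 col=4 char='c'
After 11 (h): row=3 col=3 char='_'
After 12 (b): row=3 col=0 char='d'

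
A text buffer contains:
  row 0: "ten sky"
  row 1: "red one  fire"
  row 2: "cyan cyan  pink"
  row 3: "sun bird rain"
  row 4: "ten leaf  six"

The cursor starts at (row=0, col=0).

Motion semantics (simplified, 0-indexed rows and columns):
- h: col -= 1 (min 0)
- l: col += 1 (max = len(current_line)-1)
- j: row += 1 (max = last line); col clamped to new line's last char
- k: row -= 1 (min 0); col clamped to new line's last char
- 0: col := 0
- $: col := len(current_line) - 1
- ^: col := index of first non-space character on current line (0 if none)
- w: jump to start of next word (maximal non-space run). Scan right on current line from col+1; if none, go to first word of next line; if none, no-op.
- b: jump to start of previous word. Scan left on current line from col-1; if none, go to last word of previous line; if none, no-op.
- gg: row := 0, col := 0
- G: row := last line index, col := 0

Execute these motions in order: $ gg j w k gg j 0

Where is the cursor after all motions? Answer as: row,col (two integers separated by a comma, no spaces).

After 1 ($): row=0 col=6 char='y'
After 2 (gg): row=0 col=0 char='t'
After 3 (j): row=1 col=0 char='r'
After 4 (w): row=1 col=4 char='o'
After 5 (k): row=0 col=4 char='s'
After 6 (gg): row=0 col=0 char='t'
After 7 (j): row=1 col=0 char='r'
After 8 (0): row=1 col=0 char='r'

Answer: 1,0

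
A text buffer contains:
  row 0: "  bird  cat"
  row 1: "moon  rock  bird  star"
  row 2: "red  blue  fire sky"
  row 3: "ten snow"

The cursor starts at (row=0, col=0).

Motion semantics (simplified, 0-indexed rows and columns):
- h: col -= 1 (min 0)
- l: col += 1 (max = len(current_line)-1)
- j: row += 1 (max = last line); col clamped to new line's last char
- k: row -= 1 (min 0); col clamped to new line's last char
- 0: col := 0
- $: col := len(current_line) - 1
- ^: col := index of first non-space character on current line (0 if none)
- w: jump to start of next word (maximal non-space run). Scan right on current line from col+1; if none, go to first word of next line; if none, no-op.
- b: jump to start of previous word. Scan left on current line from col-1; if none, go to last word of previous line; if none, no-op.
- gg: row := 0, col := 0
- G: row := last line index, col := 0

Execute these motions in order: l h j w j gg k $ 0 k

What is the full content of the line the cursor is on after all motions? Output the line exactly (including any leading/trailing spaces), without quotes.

After 1 (l): row=0 col=1 char='_'
After 2 (h): row=0 col=0 char='_'
After 3 (j): row=1 col=0 char='m'
After 4 (w): row=1 col=6 char='r'
After 5 (j): row=2 col=6 char='l'
After 6 (gg): row=0 col=0 char='_'
After 7 (k): row=0 col=0 char='_'
After 8 ($): row=0 col=10 char='t'
After 9 (0): row=0 col=0 char='_'
After 10 (k): row=0 col=0 char='_'

Answer:   bird  cat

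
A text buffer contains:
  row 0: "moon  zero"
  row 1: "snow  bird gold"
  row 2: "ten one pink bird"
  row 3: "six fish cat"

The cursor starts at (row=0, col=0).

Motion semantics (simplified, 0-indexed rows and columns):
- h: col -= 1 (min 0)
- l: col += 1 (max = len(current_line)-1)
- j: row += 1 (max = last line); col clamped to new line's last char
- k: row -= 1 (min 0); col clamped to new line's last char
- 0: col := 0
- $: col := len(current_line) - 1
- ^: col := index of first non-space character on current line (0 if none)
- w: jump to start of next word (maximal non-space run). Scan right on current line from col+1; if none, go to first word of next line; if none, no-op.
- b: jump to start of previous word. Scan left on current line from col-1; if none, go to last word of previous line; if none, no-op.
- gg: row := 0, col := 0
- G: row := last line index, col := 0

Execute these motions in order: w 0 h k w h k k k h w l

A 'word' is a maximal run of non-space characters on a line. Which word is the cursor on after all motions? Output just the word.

Answer: zero

Derivation:
After 1 (w): row=0 col=6 char='z'
After 2 (0): row=0 col=0 char='m'
After 3 (h): row=0 col=0 char='m'
After 4 (k): row=0 col=0 char='m'
After 5 (w): row=0 col=6 char='z'
After 6 (h): row=0 col=5 char='_'
After 7 (k): row=0 col=5 char='_'
After 8 (k): row=0 col=5 char='_'
After 9 (k): row=0 col=5 char='_'
After 10 (h): row=0 col=4 char='_'
After 11 (w): row=0 col=6 char='z'
After 12 (l): row=0 col=7 char='e'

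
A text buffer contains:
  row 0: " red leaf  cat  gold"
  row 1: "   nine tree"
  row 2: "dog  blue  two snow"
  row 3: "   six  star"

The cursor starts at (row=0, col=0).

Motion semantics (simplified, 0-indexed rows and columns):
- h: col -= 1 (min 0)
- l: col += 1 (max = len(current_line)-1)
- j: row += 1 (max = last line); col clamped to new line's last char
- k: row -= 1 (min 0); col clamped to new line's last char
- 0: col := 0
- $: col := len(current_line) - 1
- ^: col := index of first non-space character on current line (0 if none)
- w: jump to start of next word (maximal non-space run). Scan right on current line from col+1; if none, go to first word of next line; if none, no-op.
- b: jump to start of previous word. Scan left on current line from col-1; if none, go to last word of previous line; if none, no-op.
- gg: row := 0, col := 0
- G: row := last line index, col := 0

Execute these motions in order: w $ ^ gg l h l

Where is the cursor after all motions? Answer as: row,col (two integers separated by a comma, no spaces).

After 1 (w): row=0 col=1 char='r'
After 2 ($): row=0 col=19 char='d'
After 3 (^): row=0 col=1 char='r'
After 4 (gg): row=0 col=0 char='_'
After 5 (l): row=0 col=1 char='r'
After 6 (h): row=0 col=0 char='_'
After 7 (l): row=0 col=1 char='r'

Answer: 0,1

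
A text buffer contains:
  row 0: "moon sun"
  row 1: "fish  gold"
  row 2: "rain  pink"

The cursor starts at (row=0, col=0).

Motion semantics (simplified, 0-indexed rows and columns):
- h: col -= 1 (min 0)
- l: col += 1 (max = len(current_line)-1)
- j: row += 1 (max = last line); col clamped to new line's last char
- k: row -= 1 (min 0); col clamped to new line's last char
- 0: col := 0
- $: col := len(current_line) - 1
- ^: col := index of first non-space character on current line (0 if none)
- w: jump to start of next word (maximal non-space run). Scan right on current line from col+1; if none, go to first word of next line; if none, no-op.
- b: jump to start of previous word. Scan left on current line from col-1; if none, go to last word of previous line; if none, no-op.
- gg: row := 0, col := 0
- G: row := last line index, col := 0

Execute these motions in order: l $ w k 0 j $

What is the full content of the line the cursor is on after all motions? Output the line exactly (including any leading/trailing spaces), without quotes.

After 1 (l): row=0 col=1 char='o'
After 2 ($): row=0 col=7 char='n'
After 3 (w): row=1 col=0 char='f'
After 4 (k): row=0 col=0 char='m'
After 5 (0): row=0 col=0 char='m'
After 6 (j): row=1 col=0 char='f'
After 7 ($): row=1 col=9 char='d'

Answer: fish  gold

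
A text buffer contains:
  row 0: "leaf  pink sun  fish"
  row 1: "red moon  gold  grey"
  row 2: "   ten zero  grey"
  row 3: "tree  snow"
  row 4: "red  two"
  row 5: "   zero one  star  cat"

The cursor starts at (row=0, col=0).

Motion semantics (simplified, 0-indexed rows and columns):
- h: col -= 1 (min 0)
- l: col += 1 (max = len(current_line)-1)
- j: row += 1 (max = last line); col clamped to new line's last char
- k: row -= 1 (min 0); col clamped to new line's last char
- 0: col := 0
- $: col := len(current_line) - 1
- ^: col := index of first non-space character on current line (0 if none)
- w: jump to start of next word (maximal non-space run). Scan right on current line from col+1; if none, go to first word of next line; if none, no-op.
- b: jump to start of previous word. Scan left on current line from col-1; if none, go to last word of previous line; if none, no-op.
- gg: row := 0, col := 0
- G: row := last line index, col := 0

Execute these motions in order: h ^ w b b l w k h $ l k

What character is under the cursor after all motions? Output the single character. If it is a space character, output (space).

After 1 (h): row=0 col=0 char='l'
After 2 (^): row=0 col=0 char='l'
After 3 (w): row=0 col=6 char='p'
After 4 (b): row=0 col=0 char='l'
After 5 (b): row=0 col=0 char='l'
After 6 (l): row=0 col=1 char='e'
After 7 (w): row=0 col=6 char='p'
After 8 (k): row=0 col=6 char='p'
After 9 (h): row=0 col=5 char='_'
After 10 ($): row=0 col=19 char='h'
After 11 (l): row=0 col=19 char='h'
After 12 (k): row=0 col=19 char='h'

Answer: h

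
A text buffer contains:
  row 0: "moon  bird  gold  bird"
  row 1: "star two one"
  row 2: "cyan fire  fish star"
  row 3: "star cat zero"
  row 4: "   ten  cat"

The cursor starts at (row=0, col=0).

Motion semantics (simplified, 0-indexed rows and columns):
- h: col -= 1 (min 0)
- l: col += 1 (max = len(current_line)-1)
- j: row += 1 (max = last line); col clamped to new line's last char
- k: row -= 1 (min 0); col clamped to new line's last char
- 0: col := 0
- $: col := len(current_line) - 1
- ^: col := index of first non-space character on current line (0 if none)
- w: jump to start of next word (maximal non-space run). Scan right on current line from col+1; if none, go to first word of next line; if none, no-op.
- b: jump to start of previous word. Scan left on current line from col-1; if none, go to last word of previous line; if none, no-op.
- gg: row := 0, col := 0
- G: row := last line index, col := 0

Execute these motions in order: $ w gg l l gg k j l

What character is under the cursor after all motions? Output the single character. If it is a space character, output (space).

After 1 ($): row=0 col=21 char='d'
After 2 (w): row=1 col=0 char='s'
After 3 (gg): row=0 col=0 char='m'
After 4 (l): row=0 col=1 char='o'
After 5 (l): row=0 col=2 char='o'
After 6 (gg): row=0 col=0 char='m'
After 7 (k): row=0 col=0 char='m'
After 8 (j): row=1 col=0 char='s'
After 9 (l): row=1 col=1 char='t'

Answer: t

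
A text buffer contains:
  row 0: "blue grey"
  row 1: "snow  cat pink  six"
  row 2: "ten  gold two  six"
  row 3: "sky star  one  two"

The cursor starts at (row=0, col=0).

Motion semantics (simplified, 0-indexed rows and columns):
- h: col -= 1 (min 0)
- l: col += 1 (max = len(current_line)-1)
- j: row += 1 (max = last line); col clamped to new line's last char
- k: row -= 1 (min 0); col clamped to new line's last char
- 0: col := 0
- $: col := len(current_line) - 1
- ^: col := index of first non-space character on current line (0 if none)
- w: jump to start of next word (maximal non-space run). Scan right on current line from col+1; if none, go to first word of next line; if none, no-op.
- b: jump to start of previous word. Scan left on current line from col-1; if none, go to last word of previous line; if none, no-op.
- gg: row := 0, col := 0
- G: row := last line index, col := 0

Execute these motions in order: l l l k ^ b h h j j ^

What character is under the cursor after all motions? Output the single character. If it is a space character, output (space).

After 1 (l): row=0 col=1 char='l'
After 2 (l): row=0 col=2 char='u'
After 3 (l): row=0 col=3 char='e'
After 4 (k): row=0 col=3 char='e'
After 5 (^): row=0 col=0 char='b'
After 6 (b): row=0 col=0 char='b'
After 7 (h): row=0 col=0 char='b'
After 8 (h): row=0 col=0 char='b'
After 9 (j): row=1 col=0 char='s'
After 10 (j): row=2 col=0 char='t'
After 11 (^): row=2 col=0 char='t'

Answer: t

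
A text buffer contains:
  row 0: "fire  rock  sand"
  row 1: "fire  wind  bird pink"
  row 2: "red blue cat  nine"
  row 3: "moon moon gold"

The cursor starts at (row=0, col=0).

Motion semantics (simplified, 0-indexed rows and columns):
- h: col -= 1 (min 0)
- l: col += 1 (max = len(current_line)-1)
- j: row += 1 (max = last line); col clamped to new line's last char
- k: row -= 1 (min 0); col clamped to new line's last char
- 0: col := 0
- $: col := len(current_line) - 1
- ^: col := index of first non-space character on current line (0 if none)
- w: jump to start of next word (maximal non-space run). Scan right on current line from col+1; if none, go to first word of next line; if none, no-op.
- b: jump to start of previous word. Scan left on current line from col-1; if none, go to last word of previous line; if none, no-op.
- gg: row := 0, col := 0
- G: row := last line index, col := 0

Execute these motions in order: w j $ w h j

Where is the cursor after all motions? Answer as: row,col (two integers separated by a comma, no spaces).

After 1 (w): row=0 col=6 char='r'
After 2 (j): row=1 col=6 char='w'
After 3 ($): row=1 col=20 char='k'
After 4 (w): row=2 col=0 char='r'
After 5 (h): row=2 col=0 char='r'
After 6 (j): row=3 col=0 char='m'

Answer: 3,0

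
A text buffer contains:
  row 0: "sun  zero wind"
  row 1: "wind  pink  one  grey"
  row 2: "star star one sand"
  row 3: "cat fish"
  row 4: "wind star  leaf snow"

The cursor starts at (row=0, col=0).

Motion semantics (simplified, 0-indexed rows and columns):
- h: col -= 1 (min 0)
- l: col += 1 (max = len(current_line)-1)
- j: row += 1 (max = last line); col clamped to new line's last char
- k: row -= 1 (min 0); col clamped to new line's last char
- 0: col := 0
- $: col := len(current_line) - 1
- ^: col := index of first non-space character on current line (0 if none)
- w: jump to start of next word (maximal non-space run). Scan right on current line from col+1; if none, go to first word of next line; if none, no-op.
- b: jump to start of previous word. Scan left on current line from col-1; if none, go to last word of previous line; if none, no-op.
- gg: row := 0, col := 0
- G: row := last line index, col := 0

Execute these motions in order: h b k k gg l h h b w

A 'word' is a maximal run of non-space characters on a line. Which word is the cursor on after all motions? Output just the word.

After 1 (h): row=0 col=0 char='s'
After 2 (b): row=0 col=0 char='s'
After 3 (k): row=0 col=0 char='s'
After 4 (k): row=0 col=0 char='s'
After 5 (gg): row=0 col=0 char='s'
After 6 (l): row=0 col=1 char='u'
After 7 (h): row=0 col=0 char='s'
After 8 (h): row=0 col=0 char='s'
After 9 (b): row=0 col=0 char='s'
After 10 (w): row=0 col=5 char='z'

Answer: zero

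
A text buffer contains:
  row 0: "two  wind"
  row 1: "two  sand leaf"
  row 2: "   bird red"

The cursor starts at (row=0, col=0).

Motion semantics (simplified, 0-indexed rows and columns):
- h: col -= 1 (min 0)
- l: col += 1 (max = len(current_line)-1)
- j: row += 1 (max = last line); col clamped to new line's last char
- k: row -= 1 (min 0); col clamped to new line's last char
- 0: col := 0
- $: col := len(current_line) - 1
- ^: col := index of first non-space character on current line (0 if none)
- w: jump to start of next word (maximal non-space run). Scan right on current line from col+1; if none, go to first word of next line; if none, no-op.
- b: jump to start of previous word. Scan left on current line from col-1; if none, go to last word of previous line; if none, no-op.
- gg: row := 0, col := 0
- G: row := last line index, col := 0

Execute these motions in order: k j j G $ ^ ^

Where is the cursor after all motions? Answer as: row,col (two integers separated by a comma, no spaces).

Answer: 2,3

Derivation:
After 1 (k): row=0 col=0 char='t'
After 2 (j): row=1 col=0 char='t'
After 3 (j): row=2 col=0 char='_'
After 4 (G): row=2 col=0 char='_'
After 5 ($): row=2 col=10 char='d'
After 6 (^): row=2 col=3 char='b'
After 7 (^): row=2 col=3 char='b'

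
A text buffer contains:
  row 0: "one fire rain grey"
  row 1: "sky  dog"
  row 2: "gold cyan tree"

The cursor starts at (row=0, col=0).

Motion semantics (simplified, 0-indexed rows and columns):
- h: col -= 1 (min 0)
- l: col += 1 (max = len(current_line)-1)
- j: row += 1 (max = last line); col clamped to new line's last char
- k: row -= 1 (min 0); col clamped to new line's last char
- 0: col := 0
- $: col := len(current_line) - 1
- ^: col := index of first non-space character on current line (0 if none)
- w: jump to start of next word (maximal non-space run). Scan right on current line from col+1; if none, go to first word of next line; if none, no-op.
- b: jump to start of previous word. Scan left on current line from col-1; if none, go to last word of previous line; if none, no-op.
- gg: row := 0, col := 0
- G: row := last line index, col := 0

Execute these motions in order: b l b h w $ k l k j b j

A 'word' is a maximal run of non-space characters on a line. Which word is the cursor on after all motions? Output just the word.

Answer: cyan

Derivation:
After 1 (b): row=0 col=0 char='o'
After 2 (l): row=0 col=1 char='n'
After 3 (b): row=0 col=0 char='o'
After 4 (h): row=0 col=0 char='o'
After 5 (w): row=0 col=4 char='f'
After 6 ($): row=0 col=17 char='y'
After 7 (k): row=0 col=17 char='y'
After 8 (l): row=0 col=17 char='y'
After 9 (k): row=0 col=17 char='y'
After 10 (j): row=1 col=7 char='g'
After 11 (b): row=1 col=5 char='d'
After 12 (j): row=2 col=5 char='c'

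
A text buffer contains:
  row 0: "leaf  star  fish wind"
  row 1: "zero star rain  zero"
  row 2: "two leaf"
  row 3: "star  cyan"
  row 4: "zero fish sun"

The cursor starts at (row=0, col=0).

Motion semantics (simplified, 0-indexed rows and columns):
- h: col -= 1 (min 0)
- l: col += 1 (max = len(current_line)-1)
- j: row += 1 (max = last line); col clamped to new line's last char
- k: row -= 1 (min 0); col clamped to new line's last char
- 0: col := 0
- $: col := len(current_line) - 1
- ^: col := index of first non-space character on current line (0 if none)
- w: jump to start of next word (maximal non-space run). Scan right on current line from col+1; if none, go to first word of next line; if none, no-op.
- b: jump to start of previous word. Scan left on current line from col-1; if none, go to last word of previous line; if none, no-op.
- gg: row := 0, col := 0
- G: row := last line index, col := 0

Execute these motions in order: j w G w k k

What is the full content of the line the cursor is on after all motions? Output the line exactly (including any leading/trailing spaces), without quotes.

Answer: two leaf

Derivation:
After 1 (j): row=1 col=0 char='z'
After 2 (w): row=1 col=5 char='s'
After 3 (G): row=4 col=0 char='z'
After 4 (w): row=4 col=5 char='f'
After 5 (k): row=3 col=5 char='_'
After 6 (k): row=2 col=5 char='e'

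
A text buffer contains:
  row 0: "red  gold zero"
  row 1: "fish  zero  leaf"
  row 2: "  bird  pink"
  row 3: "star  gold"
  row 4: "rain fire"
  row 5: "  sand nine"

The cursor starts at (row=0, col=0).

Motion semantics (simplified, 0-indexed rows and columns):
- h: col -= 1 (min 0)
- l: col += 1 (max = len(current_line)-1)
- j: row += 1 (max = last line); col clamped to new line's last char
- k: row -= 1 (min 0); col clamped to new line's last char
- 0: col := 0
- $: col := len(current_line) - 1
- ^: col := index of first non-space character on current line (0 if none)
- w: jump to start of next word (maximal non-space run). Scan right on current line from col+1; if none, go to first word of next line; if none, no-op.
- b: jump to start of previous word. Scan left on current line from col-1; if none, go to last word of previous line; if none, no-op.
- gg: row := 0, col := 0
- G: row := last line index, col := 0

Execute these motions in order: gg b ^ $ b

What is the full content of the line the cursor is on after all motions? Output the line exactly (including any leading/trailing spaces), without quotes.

After 1 (gg): row=0 col=0 char='r'
After 2 (b): row=0 col=0 char='r'
After 3 (^): row=0 col=0 char='r'
After 4 ($): row=0 col=13 char='o'
After 5 (b): row=0 col=10 char='z'

Answer: red  gold zero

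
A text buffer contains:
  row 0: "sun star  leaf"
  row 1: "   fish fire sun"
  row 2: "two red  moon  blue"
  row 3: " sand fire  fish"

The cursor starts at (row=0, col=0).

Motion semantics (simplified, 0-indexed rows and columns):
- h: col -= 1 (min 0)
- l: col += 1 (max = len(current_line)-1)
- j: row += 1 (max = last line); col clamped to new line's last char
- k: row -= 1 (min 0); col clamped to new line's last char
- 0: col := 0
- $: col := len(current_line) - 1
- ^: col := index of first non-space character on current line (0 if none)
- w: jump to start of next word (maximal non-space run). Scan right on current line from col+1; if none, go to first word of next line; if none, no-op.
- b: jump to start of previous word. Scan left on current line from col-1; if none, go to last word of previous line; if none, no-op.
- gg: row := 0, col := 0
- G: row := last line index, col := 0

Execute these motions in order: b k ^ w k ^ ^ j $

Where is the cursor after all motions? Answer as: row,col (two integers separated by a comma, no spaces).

After 1 (b): row=0 col=0 char='s'
After 2 (k): row=0 col=0 char='s'
After 3 (^): row=0 col=0 char='s'
After 4 (w): row=0 col=4 char='s'
After 5 (k): row=0 col=4 char='s'
After 6 (^): row=0 col=0 char='s'
After 7 (^): row=0 col=0 char='s'
After 8 (j): row=1 col=0 char='_'
After 9 ($): row=1 col=15 char='n'

Answer: 1,15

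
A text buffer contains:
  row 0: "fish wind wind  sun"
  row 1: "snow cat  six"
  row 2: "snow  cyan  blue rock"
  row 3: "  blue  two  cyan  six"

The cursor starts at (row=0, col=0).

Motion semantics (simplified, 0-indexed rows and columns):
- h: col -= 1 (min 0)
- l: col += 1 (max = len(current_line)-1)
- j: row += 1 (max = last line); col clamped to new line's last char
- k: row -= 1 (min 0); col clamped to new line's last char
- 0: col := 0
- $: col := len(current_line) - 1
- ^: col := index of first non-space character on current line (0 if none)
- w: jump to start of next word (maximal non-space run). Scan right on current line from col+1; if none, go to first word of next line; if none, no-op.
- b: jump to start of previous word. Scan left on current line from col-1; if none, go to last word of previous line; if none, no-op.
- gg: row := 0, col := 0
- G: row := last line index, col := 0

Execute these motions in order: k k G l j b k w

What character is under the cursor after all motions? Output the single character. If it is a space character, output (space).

Answer: s

Derivation:
After 1 (k): row=0 col=0 char='f'
After 2 (k): row=0 col=0 char='f'
After 3 (G): row=3 col=0 char='_'
After 4 (l): row=3 col=1 char='_'
After 5 (j): row=3 col=1 char='_'
After 6 (b): row=2 col=17 char='r'
After 7 (k): row=1 col=12 char='x'
After 8 (w): row=2 col=0 char='s'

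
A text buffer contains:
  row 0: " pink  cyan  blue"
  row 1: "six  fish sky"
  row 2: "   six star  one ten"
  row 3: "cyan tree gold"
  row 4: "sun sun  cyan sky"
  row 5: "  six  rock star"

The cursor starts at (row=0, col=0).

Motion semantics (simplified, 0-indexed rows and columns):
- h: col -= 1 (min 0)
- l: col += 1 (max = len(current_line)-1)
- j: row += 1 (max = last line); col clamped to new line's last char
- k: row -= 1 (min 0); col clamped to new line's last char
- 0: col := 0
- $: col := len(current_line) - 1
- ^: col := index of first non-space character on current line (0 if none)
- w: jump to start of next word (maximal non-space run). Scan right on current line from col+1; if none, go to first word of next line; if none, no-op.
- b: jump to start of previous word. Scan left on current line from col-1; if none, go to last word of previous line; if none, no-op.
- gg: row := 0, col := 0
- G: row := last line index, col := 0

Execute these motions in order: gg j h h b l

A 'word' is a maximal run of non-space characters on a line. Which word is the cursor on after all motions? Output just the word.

After 1 (gg): row=0 col=0 char='_'
After 2 (j): row=1 col=0 char='s'
After 3 (h): row=1 col=0 char='s'
After 4 (h): row=1 col=0 char='s'
After 5 (b): row=0 col=13 char='b'
After 6 (l): row=0 col=14 char='l'

Answer: blue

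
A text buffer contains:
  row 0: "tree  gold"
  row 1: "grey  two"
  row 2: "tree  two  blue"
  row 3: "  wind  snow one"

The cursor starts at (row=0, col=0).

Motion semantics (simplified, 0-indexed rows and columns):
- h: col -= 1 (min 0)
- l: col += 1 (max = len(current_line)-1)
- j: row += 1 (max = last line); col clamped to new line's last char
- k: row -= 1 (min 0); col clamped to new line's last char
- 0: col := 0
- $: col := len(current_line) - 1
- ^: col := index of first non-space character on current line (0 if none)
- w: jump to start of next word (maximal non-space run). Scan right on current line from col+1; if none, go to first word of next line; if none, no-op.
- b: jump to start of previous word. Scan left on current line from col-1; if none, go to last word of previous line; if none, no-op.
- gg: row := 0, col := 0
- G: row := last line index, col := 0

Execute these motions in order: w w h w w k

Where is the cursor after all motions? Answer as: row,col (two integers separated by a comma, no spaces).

Answer: 1,0

Derivation:
After 1 (w): row=0 col=6 char='g'
After 2 (w): row=1 col=0 char='g'
After 3 (h): row=1 col=0 char='g'
After 4 (w): row=1 col=6 char='t'
After 5 (w): row=2 col=0 char='t'
After 6 (k): row=1 col=0 char='g'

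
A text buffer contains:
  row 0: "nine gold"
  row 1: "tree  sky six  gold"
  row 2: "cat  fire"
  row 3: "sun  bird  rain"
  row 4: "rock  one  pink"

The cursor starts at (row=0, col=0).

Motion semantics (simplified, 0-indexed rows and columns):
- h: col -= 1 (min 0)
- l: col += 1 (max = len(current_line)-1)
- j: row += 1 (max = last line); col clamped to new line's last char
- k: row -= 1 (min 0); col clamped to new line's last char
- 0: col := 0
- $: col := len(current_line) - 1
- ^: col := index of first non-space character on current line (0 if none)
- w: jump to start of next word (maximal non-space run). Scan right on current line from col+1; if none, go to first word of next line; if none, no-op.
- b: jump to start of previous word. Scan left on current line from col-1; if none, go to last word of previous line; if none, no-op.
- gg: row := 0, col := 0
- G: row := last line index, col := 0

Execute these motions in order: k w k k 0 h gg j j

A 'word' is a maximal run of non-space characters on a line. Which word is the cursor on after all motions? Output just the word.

Answer: cat

Derivation:
After 1 (k): row=0 col=0 char='n'
After 2 (w): row=0 col=5 char='g'
After 3 (k): row=0 col=5 char='g'
After 4 (k): row=0 col=5 char='g'
After 5 (0): row=0 col=0 char='n'
After 6 (h): row=0 col=0 char='n'
After 7 (gg): row=0 col=0 char='n'
After 8 (j): row=1 col=0 char='t'
After 9 (j): row=2 col=0 char='c'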